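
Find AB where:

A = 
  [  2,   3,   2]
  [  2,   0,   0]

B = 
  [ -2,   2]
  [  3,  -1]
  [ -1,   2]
AB = 
  [  3,   5]
  [ -4,   4]

A is 2×3 and B is 3×2, so AB is 2×2. Each entry is (row of A)·(column of B):
AB[1,1] = (2)(-2) + (3)(3) + (2)(-1) = 3
AB[1,2] = (2)(2) + (3)(-1) + (2)(2) = 5
AB[2,1] = (2)(-2) + (0)(3) + (0)(-1) = -4
AB[2,2] = (2)(2) + (0)(-1) + (0)(2) = 4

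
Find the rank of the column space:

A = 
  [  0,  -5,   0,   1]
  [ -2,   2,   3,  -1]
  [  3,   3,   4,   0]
dim(Col(A)) = 3

Row reduce:
Swap R1 ↔ R2
R3 → R3 + (3/2)·R1
R3 → R3 + (6/5)·R2
REF = 
  [   -2,     2,     3,    -1]
  [    0,    -5,     0,     1]
  [    0,     0,  17/2, -3/10]
Pivot columns: 1, 2, 3 → 3 pivots.
dim(Col(A)) = number of pivot columns = 3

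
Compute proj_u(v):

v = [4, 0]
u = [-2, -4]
proj_u(v) = [4/5, 8/5]

v·u = (4)(-2) + (0)(-4) = -8
u·u = (-2)² + (-4)² = 20
proj_u(v) = (v·u / u·u) × u = (-8/20) × u = (-2/5) × u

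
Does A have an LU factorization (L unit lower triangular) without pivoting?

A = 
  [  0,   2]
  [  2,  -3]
No.
A[1,1] = 0 but A[2,1] = 2 ≠ 0. Any LU with L unit lower triangular has (LU)[1,1] = U[1,1] and (LU)[2,1] = L[2,1]·U[1,1]; matching A forces U[1,1] = 0, which then forces (LU)[2,1] = 0 ≠ 2. A row swap (pivoting) is required.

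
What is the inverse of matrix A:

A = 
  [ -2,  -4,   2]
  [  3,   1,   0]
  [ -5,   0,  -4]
det(A) = (-2)·((1)(-4) - (0)(0)) - (-4)·((3)(-4) - (0)(-5)) + (2)·((3)(0) - (1)(-5))
  = (-2)(-4) - (-4)(-12) + (2)(5)
  = -30
det(A) = -30 ≠ 0, so A is invertible.

Cofactors Cᵢⱼ = (-1)ⁱ⁺ʲ·Mᵢⱼ:
C = 
  [ -4,  12,   5]
  [-16,  18,  20]
  [ -2,   6,  10]

adj(A) = Cᵀ:
adj(A) = 
  [ -4, -16,  -2]
  [ 12,  18,   6]
  [  5,  20,  10]

A⁻¹ = (-1/30) · adj(A):
A⁻¹ = 
  [2/15, 8/15, 1/15]
  [-2/5, -3/5, -1/5]
  [-1/6, -2/3, -1/3]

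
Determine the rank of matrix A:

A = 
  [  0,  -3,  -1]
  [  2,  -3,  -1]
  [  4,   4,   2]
rank(A) = 3

Row reduce:
Swap R1 ↔ R2
R3 → R3 - (2)·R1
R3 → R3 + (10/3)·R2
REF = 
  [  2,  -3,  -1]
  [  0,  -3,  -1]
  [  0,   0, 2/3]
Pivot columns: 1, 2, 3 → 3 pivots.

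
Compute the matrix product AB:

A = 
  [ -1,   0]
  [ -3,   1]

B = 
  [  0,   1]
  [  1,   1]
A is 2×2 and B is 2×2, so AB is 2×2. Each entry is (row of A)·(column of B):
AB[1,1] = (-1)(0) + (0)(1) = 0
AB[1,2] = (-1)(1) + (0)(1) = -1
AB[2,1] = (-3)(0) + (1)(1) = 1
AB[2,2] = (-3)(1) + (1)(1) = -2

AB = 
  [  0,  -1]
  [  1,  -2]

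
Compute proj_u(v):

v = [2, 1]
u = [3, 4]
v·u = (2)(3) + (1)(4) = 10
u·u = (3)² + (4)² = 25
proj_u(v) = (v·u / u·u) × u = (10/25) × u = (2/5) × u

proj_u(v) = [6/5, 8/5]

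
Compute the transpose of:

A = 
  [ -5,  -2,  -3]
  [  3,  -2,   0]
Aᵀ = 
  [ -5,   3]
  [ -2,  -2]
  [ -3,   0]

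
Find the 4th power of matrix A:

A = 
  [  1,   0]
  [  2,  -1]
A² = A·A:
A²[1,1] = (1)(1) + (0)(2) = 1
A²[1,2] = (1)(0) + (0)(-1) = 0
A²[2,1] = (2)(1) + (-1)(2) = 0
A²[2,2] = (2)(0) + (-1)(-1) = 1
A² = 
  [  1,   0]
  [  0,   1]

A^3 = A^2·A:
A^3[1,1] = (1)(1) + (0)(2) = 1
A^3[1,2] = (1)(0) + (0)(-1) = 0
A^3[2,1] = (0)(1) + (1)(2) = 2
A^3[2,2] = (0)(0) + (1)(-1) = -1
A^3 = 
  [  1,   0]
  [  2,  -1]

A^4 = A^3·A:
A^4[1,1] = (1)(1) + (0)(2) = 1
A^4[1,2] = (1)(0) + (0)(-1) = 0
A^4[2,1] = (2)(1) + (-1)(2) = 0
A^4[2,2] = (2)(0) + (-1)(-1) = 1
A^4 = 
  [  1,   0]
  [  0,   1]

Therefore
A^4 = 
  [  1,   0]
  [  0,   1]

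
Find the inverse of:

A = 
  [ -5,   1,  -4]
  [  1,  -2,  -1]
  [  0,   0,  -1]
det(A) = (-5)·((-2)(-1) - (-1)(0)) - (1)·((1)(-1) - (-1)(0)) + (-4)·((1)(0) - (-2)(0))
  = (-5)(2) - (1)(-1) + (-4)(0)
  = -9
det(A) = -9 ≠ 0, so A is invertible.

Cofactors Cᵢⱼ = (-1)ⁱ⁺ʲ·Mᵢⱼ:
C = 
  [  2,   1,   0]
  [  1,   5,   0]
  [ -9,  -9,   9]

adj(A) = Cᵀ:
adj(A) = 
  [  2,   1,  -9]
  [  1,   5,  -9]
  [  0,   0,   9]

A⁻¹ = (-1/9) · adj(A):
A⁻¹ = 
  [-2/9, -1/9,    1]
  [-1/9, -5/9,    1]
  [   0,    0,   -1]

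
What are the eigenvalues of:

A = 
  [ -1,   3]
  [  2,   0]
λ = 2, -3

tr(A) = -1, det(A) = -6
Characteristic polynomial: λ² - tr(A)λ + det(A) = λ² + λ - 6
λ² + λ - 6 = (λ + 3)(λ - 2)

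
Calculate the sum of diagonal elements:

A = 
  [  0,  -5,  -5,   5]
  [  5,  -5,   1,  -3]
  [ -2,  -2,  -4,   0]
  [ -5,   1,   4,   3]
-6

tr(A) = 0 + -5 + -4 + 3 = -6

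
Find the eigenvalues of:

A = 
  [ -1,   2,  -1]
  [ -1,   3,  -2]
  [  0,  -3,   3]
λ = 0, (5 + √29)/2, (5 - √29)/2  (≈ 0, 5.193, -0.1926)

Characteristic polynomial: det(λI - A) = λ³ - 5λ² - λ
The constant term is 0, so λ = 0 is a root: p(λ) = λ(λ² - 5λ - 1)
λ² - 5λ - 1 = 0  ⇒  λ = (5 ± √((-5)² - 4·(-1)))/2 = (5 ± √(29))/2
  = (5 + √29)/2,  (5 - √29)/2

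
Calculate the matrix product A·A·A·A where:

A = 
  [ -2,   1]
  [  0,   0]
A² = A·A:
A²[1,1] = (-2)(-2) + (1)(0) = 4
A²[1,2] = (-2)(1) + (1)(0) = -2
A²[2,1] = (0)(-2) + (0)(0) = 0
A²[2,2] = (0)(1) + (0)(0) = 0
A² = 
  [  4,  -2]
  [  0,   0]

A^3 = A^2·A:
A^3[1,1] = (4)(-2) + (-2)(0) = -8
A^3[1,2] = (4)(1) + (-2)(0) = 4
A^3[2,1] = (0)(-2) + (0)(0) = 0
A^3[2,2] = (0)(1) + (0)(0) = 0
A^3 = 
  [ -8,   4]
  [  0,   0]

A^4 = A^3·A:
A^4[1,1] = (-8)(-2) + (4)(0) = 16
A^4[1,2] = (-8)(1) + (4)(0) = -8
A^4[2,1] = (0)(-2) + (0)(0) = 0
A^4[2,2] = (0)(1) + (0)(0) = 0
A^4 = 
  [ 16,  -8]
  [  0,   0]

Therefore
A^4 = 
  [ 16,  -8]
  [  0,   0]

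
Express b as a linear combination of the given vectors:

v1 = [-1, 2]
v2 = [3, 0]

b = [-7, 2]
c1 = 1, c2 = -2

b = 1·v1 + -2·v2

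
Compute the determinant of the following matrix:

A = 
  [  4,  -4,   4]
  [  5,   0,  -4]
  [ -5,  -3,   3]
Cofactor expansion along row 1:
det(A) = (4)·((0)(3) - (-4)(-3)) - (-4)·((5)(3) - (-4)(-5)) + (4)·((5)(-3) - (0)(-5))
  = (4)(-12) - (-4)(-5) + (4)(-15)
  = -128

det(A) = -128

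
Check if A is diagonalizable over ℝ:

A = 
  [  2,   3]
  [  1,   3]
Yes

tr(A) = 5, det(A) = 3
Characteristic polynomial: λ² - tr(A)λ + det(A) = λ² - 5λ + 3
λ² - 5λ + 3 = 0  ⇒  λ = (5 ± √((-5)² - 4·(3)))/2 = (5 ± √(13))/2
  = (5 + √13)/2,  (5 - √13)/2
Eigenvalues: (5 + √13)/2, (5 - √13)/2  (≈ 4.303, 0.6972)
The two irrational eigenvalues are distinct (simple), so each has alg. mult. = geom. mult. = 1.
Sum of geometric multiplicities equals n, so A has n independent eigenvectors.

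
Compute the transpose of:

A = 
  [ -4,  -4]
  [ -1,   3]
Aᵀ = 
  [ -4,  -1]
  [ -4,   3]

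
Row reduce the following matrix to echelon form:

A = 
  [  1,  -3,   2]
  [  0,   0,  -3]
Row operations:
No row operations needed (already in echelon form).

Resulting echelon form:
REF = 
  [  1,  -3,   2]
  [  0,   0,  -3]

Rank = 2 (number of non-zero pivot rows).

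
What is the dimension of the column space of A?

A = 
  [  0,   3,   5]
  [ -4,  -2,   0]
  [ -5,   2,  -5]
dim(Col(A)) = 3

Row reduce:
Swap R1 ↔ R2
R3 → R3 - (5/4)·R1
R3 → R3 - (3/2)·R2
REF = 
  [   -4,    -2,     0]
  [    0,     3,     5]
  [    0,     0, -25/2]
Pivot columns: 1, 2, 3 → 3 pivots.
dim(Col(A)) = number of pivot columns = 3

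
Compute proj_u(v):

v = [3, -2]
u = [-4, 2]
v·u = (3)(-4) + (-2)(2) = -16
u·u = (-4)² + (2)² = 20
proj_u(v) = (v·u / u·u) × u = (-16/20) × u = (-4/5) × u

proj_u(v) = [16/5, -8/5]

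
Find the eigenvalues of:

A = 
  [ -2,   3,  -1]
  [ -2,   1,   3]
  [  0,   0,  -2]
Characteristic polynomial: det(λI - A) = λ³ + 3λ² + 6λ + 8
Testing integer divisors of the constant term: p(-2) = 0, so (λ + 2) is a factor:
p(λ) = (λ + 2)(λ² + λ + 4)
λ² + λ + 4 = 0  ⇒  λ = (-1 ± √((1)² - 4·(4)))/2 = (-1 ± √(-15))/2
  = (-1 + i√15)/2,  (-1 - i√15)/2

λ = -2, (-1 + i√15)/2, (-1 - i√15)/2  (≈ -2, -0.5 + 1.936i, -0.5 - 1.936i)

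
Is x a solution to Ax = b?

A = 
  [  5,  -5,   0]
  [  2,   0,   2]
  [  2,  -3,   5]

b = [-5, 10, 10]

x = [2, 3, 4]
No

Ax = [-5, 12, 15] ≠ b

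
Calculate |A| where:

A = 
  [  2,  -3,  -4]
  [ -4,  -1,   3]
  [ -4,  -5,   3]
Cofactor expansion along row 1:
det(A) = (2)·((-1)(3) - (3)(-5)) - (-3)·((-4)(3) - (3)(-4)) + (-4)·((-4)(-5) - (-1)(-4))
  = (2)(12) - (-3)(0) + (-4)(16)
  = -40

det(A) = -40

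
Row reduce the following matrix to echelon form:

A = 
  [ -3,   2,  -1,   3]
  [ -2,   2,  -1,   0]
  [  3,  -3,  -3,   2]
Row operations:
R2 → R2 - (2/3)·R1
R3 → R3 + (1)·R1
R3 → R3 + (3/2)·R2

Resulting echelon form:
REF = 
  [  -3,    2,   -1,    3]
  [   0,  2/3, -1/3,   -2]
  [   0,    0, -9/2,    2]

Rank = 3 (number of non-zero pivot rows).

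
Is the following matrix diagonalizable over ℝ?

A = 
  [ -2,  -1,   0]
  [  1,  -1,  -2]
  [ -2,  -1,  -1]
No

Characteristic polynomial: det(λI - A) = λ³ + 4λ² + 4λ + 3
Testing integer divisors of the constant term: p(-3) = 0, so (λ + 3) is a factor:
p(λ) = (λ + 3)(λ² + λ + 1)
λ² + λ + 1 = 0  ⇒  λ = (-1 ± √((1)² - 4·(1)))/2 = (-1 ± √(-3))/2
  = (-1 + i√3)/2,  (-1 - i√3)/2
Eigenvalues: -3, (-1 + i√3)/2, (-1 - i√3)/2  (≈ -3, -0.5 + 0.866i, -0.5 - 0.866i)
Has complex eigenvalues (not diagonalizable over ℝ).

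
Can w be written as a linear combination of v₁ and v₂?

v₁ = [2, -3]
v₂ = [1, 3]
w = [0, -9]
Yes

Form the augmented matrix and row-reduce:
[v₁|v₂|w] = 
  [  2,   1,   0]
  [ -3,   3,  -9]
R2 → R2 + (3/2)·R1
REF = 
  [  2,   1,   0]
  [  0, 9/2,  -9]

No row of the form [0 0 | nonzero], so the system is consistent. Back-substitution gives c₁ = 1, c₂ = -2: w = (1)·v₁ + (-2)·v₂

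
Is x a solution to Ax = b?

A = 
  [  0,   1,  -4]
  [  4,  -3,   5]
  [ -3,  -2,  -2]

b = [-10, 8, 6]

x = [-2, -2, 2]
Yes

Ax = [-10, 8, 6] = b ✓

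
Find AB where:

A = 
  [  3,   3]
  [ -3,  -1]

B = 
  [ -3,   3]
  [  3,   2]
A is 2×2 and B is 2×2, so AB is 2×2. Each entry is (row of A)·(column of B):
AB[1,1] = (3)(-3) + (3)(3) = 0
AB[1,2] = (3)(3) + (3)(2) = 15
AB[2,1] = (-3)(-3) + (-1)(3) = 6
AB[2,2] = (-3)(3) + (-1)(2) = -11

AB = 
  [  0,  15]
  [  6, -11]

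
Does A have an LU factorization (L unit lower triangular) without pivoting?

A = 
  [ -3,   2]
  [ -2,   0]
Yes.
A[1,1] = -3 ≠ 0, so Gaussian elimination proceeds without a row swap: multiplier ℓ₂₁ = (-2)/(-3) = 2/3, and U[2,2] = 0 - (2/3)(2) = -4/3.
L = 
  [  1,   0]
  [2/3,   1]
U = 
  [  -3,    2]
  [   0, -4/3]
Check row 2 of LU: [(2/3)(-3), (2/3)(2) + (-4/3)] = [-2, 0] = row 2 of A ✓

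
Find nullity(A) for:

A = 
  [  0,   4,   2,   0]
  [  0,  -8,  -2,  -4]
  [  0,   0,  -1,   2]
nullity(A) = 2

Row reduce:
R2 → R2 + (2)·R1
R3 → R3 + (1/2)·R2
REF = 
  [  0,   4,   2,   0]
  [  0,   0,   2,  -4]
  [  0,   0,   0,   0]
Pivot columns: 2, 3 → 2 pivots.
rank(A) = 2, so nullity(A) = 4 - 2 = 2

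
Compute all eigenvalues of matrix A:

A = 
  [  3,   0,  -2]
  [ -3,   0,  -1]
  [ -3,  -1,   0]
λ = 1, 1 + √10, 1 - √10  (≈ 1, 4.162, -2.162)

Characteristic polynomial: det(λI - A) = λ³ - 3λ² - 7λ + 9
Testing integer divisors of the constant term: p(1) = 0, so (λ - 1) is a factor:
p(λ) = (λ - 1)(λ² - 2λ - 9)
λ² - 2λ - 9 = 0  ⇒  λ = (2 ± √((-2)² - 4·(-9)))/2 = (2 ± √(40))/2
  = 1 + √10,  1 - √10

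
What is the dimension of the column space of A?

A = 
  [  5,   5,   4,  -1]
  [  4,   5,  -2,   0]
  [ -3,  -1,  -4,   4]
dim(Col(A)) = 3

Row reduce:
R2 → R2 - (4/5)·R1
R3 → R3 + (3/5)·R1
R3 → R3 - (2)·R2
REF = 
  [    5,     5,     4,    -1]
  [    0,     1, -26/5,   4/5]
  [    0,     0,  44/5,   9/5]
Pivot columns: 1, 2, 3 → 3 pivots.
dim(Col(A)) = number of pivot columns = 3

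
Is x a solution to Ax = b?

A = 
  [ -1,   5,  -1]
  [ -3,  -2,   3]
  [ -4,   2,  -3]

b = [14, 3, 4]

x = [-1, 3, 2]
Yes

Ax = [14, 3, 4] = b ✓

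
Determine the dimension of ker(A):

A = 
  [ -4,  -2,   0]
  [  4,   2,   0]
nullity(A) = 2

Row reduce:
R2 → R2 + (1)·R1
REF = 
  [ -4,  -2,   0]
  [  0,   0,   0]
Pivot columns: 1 → 1 pivot.
rank(A) = 1, so nullity(A) = 3 - 1 = 2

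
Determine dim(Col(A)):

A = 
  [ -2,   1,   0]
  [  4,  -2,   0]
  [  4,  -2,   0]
dim(Col(A)) = 1

Row reduce:
R2 → R2 + (2)·R1
R3 → R3 + (2)·R1
REF = 
  [ -2,   1,   0]
  [  0,   0,   0]
  [  0,   0,   0]
Pivot columns: 1 → 1 pivot.
dim(Col(A)) = number of pivot columns = 1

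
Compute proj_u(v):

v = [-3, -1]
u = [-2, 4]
v·u = (-3)(-2) + (-1)(4) = 2
u·u = (-2)² + (4)² = 20
proj_u(v) = (v·u / u·u) × u = (2/20) × u = (1/10) × u

proj_u(v) = [-1/5, 2/5]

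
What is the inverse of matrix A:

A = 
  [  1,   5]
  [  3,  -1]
det(A) = (1)(-1) - (5)(3) = -16
For a 2×2 matrix, A⁻¹ = (1/det(A)) · [[d, -b], [-c, a]]
    = (-1/16) · [[-1, -5], [-3, 1]]

A⁻¹ = 
  [ 1/16,  5/16]
  [ 3/16, -1/16]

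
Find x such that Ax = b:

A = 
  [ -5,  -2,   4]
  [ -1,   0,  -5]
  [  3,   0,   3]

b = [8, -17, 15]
Row reduce the augmented matrix [A|b]:
R2 → R2 - (1/5)·R1
R3 → R3 + (3/5)·R1
R3 → R3 + (3)·R2
REF = 
  [   -5,    -2,     4,     8]
  [    0,   2/5, -29/5, -93/5]
  [    0,     0,   -12,   -36]

Back-substitution:
x₃ = (-36) / (-12) = 3
x₂ = (-93/5 - (-29/5)(3)) / (2/5) = -3
x₁ = (8 - (-2)(-3) - (4)(3)) / (-5) = 2

x = [2, -3, 3]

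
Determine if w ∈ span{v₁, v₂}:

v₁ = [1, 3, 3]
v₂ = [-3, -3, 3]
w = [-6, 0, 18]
Yes

Form the augmented matrix and row-reduce:
[v₁|v₂|w] = 
  [  1,  -3,  -6]
  [  3,  -3,   0]
  [  3,   3,  18]
R2 → R2 - (3)·R1
R3 → R3 - (3)·R1
R3 → R3 - (2)·R2
REF = 
  [  1,  -3,  -6]
  [  0,   6,  18]
  [  0,   0,   0]

No row of the form [0 0 | nonzero], so the system is consistent. Back-substitution gives c₁ = 3, c₂ = 3: w = (3)·v₁ + (3)·v₂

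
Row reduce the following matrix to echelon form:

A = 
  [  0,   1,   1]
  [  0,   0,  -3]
Row operations:
No row operations needed (already in echelon form).

Resulting echelon form:
REF = 
  [  0,   1,   1]
  [  0,   0,  -3]

Rank = 2 (number of non-zero pivot rows).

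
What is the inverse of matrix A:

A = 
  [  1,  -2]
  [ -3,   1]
det(A) = (1)(1) - (-2)(-3) = -5
For a 2×2 matrix, A⁻¹ = (1/det(A)) · [[d, -b], [-c, a]]
    = (-1/5) · [[1, 2], [3, 1]]

A⁻¹ = 
  [-1/5, -2/5]
  [-3/5, -1/5]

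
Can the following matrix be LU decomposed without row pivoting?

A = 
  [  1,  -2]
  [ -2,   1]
Yes.
A[1,1] = 1 ≠ 0, so Gaussian elimination proceeds without a row swap: multiplier ℓ₂₁ = (-2)/(1) = -2, and U[2,2] = 1 - (-2)(-2) = -3.
L = 
  [  1,   0]
  [ -2,   1]
U = 
  [  1,  -2]
  [  0,  -3]
Check row 2 of LU: [(-2)(1), (-2)(-2) + (-3)] = [-2, 1] = row 2 of A ✓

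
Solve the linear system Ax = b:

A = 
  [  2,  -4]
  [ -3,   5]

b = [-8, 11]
Row reduce the augmented matrix [A|b]:
R2 → R2 + (3/2)·R1
REF = 
  [  2,  -4,  -8]
  [  0,  -1,  -1]

Back-substitution:
x₂ = (-1) / (-1) = 1
x₁ = (-8 - (-4)(1)) / 2 = -2

x = [-2, 1]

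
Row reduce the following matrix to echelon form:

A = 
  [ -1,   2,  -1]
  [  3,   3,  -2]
Row operations:
R2 → R2 + (3)·R1

Resulting echelon form:
REF = 
  [ -1,   2,  -1]
  [  0,   9,  -5]

Rank = 2 (number of non-zero pivot rows).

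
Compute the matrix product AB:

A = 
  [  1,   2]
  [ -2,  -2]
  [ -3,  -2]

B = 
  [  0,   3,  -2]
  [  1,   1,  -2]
A is 3×2 and B is 2×3, so AB is 3×3. Each entry is (row of A)·(column of B):
AB[1,1] = (1)(0) + (2)(1) = 2
AB[1,2] = (1)(3) + (2)(1) = 5
AB[1,3] = (1)(-2) + (2)(-2) = -6
AB[2,1] = (-2)(0) + (-2)(1) = -2
AB[2,2] = (-2)(3) + (-2)(1) = -8
AB[2,3] = (-2)(-2) + (-2)(-2) = 8
AB[3,1] = (-3)(0) + (-2)(1) = -2
AB[3,2] = (-3)(3) + (-2)(1) = -11
AB[3,3] = (-3)(-2) + (-2)(-2) = 10

AB = 
  [  2,   5,  -6]
  [ -2,  -8,   8]
  [ -2, -11,  10]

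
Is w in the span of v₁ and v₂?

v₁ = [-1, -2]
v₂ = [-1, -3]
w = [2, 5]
Yes

Form the augmented matrix and row-reduce:
[v₁|v₂|w] = 
  [ -1,  -1,   2]
  [ -2,  -3,   5]
R2 → R2 - (2)·R1
REF = 
  [ -1,  -1,   2]
  [  0,  -1,   1]

No row of the form [0 0 | nonzero], so the system is consistent. Back-substitution gives c₁ = -1, c₂ = -1: w = (-1)·v₁ + (-1)·v₂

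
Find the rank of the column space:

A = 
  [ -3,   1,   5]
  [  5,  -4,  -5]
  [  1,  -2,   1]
Row reduce:
R2 → R2 + (5/3)·R1
R3 → R3 + (1/3)·R1
R3 → R3 - (5/7)·R2
REF = 
  [  -3,    1,    5]
  [   0, -7/3, 10/3]
  [   0,    0,  2/7]
Pivot columns: 1, 2, 3 → 3 pivots.
dim(Col(A)) = number of pivot columns = 3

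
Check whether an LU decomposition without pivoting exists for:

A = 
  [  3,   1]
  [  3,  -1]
Yes.
A[1,1] = 3 ≠ 0, so Gaussian elimination proceeds without a row swap: multiplier ℓ₂₁ = (3)/(3) = 1, and U[2,2] = -1 - (1)(1) = -2.
L = 
  [  1,   0]
  [  1,   1]
U = 
  [  3,   1]
  [  0,  -2]
Check row 2 of LU: [(1)(3), (1)(1) + (-2)] = [3, -1] = row 2 of A ✓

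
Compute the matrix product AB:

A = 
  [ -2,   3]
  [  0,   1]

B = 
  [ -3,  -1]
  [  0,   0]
AB = 
  [  6,   2]
  [  0,   0]

A is 2×2 and B is 2×2, so AB is 2×2. Each entry is (row of A)·(column of B):
AB[1,1] = (-2)(-3) + (3)(0) = 6
AB[1,2] = (-2)(-1) + (3)(0) = 2
AB[2,1] = (0)(-3) + (1)(0) = 0
AB[2,2] = (0)(-1) + (1)(0) = 0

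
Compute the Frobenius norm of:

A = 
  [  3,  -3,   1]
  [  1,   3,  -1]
||A||_F = 5.477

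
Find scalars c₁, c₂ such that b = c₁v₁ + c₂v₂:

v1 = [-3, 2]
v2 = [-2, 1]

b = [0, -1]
c1 = -2, c2 = 3

b = -2·v1 + 3·v2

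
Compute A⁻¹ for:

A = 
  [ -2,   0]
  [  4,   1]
det(A) = (-2)(1) - (0)(4) = -2
For a 2×2 matrix, A⁻¹ = (1/det(A)) · [[d, -b], [-c, a]]
    = (-1/2) · [[1, 0], [-4, -2]]

A⁻¹ = 
  [-1/2,    0]
  [   2,    1]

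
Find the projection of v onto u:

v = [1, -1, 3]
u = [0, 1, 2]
v·u = (1)(0) + (-1)(1) + (3)(2) = 5
u·u = (0)² + (1)² + (2)² = 5
proj_u(v) = (v·u / u·u) × u = (5/5) × u = (1) × u

proj_u(v) = [0, 1, 2]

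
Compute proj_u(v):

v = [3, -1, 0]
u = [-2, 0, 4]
proj_u(v) = [3/5, 0, -6/5]

v·u = (3)(-2) + (-1)(0) + (0)(4) = -6
u·u = (-2)² + (0)² + (4)² = 20
proj_u(v) = (v·u / u·u) × u = (-6/20) × u = (-3/10) × u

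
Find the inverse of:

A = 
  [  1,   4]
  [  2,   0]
det(A) = (1)(0) - (4)(2) = -8
For a 2×2 matrix, A⁻¹ = (1/det(A)) · [[d, -b], [-c, a]]
    = (-1/8) · [[0, -4], [-2, 1]]

A⁻¹ = 
  [   0,  1/2]
  [ 1/4, -1/8]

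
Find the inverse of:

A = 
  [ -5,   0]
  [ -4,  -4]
det(A) = (-5)(-4) - (0)(-4) = 20
For a 2×2 matrix, A⁻¹ = (1/det(A)) · [[d, -b], [-c, a]]
    = (1/20) · [[-4, 0], [4, -5]]

A⁻¹ = 
  [-1/5,    0]
  [ 1/5, -1/4]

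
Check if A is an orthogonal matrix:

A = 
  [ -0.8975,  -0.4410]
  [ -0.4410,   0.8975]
Yes

AᵀA = 
  [  1,   0]
  [  0,   1]
≈ I (equal to I up to the 4-dp rounding of the entries)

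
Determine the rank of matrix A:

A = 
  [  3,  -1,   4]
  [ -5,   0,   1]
rank(A) = 2

Row reduce:
R2 → R2 + (5/3)·R1
REF = 
  [   3,   -1,    4]
  [   0, -5/3, 23/3]
Pivot columns: 1, 2 → 2 pivots.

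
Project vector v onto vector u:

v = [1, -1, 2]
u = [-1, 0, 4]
proj_u(v) = [-7/17, 0, 28/17]

v·u = (1)(-1) + (-1)(0) + (2)(4) = 7
u·u = (-1)² + (0)² + (4)² = 17
proj_u(v) = (v·u / u·u) × u = (7/17) × u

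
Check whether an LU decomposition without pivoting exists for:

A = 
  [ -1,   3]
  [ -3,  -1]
Yes.
A[1,1] = -1 ≠ 0, so Gaussian elimination proceeds without a row swap: multiplier ℓ₂₁ = (-3)/(-1) = 3, and U[2,2] = -1 - (3)(3) = -10.
L = 
  [  1,   0]
  [  3,   1]
U = 
  [ -1,   3]
  [  0, -10]
Check row 2 of LU: [(3)(-1), (3)(3) + (-10)] = [-3, -1] = row 2 of A ✓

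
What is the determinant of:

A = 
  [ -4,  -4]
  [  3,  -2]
20

For a 2×2 matrix, det = ad - bc = (-4)(-2) - (-4)(3) = 20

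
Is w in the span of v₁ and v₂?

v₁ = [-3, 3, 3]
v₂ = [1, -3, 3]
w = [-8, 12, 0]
Yes

Form the augmented matrix and row-reduce:
[v₁|v₂|w] = 
  [ -3,   1,  -8]
  [  3,  -3,  12]
  [  3,   3,   0]
R2 → R2 + (1)·R1
R3 → R3 + (1)·R1
R3 → R3 + (2)·R2
REF = 
  [ -3,   1,  -8]
  [  0,  -2,   4]
  [  0,   0,   0]

No row of the form [0 0 | nonzero], so the system is consistent. Back-substitution gives c₁ = 2, c₂ = -2: w = (2)·v₁ + (-2)·v₂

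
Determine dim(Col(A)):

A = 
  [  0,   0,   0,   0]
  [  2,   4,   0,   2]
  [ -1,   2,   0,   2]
dim(Col(A)) = 2

Row reduce:
Swap R1 ↔ R2
R3 → R3 + (1/2)·R1
Swap R2 ↔ R3
REF = 
  [  2,   4,   0,   2]
  [  0,   4,   0,   3]
  [  0,   0,   0,   0]
Pivot columns: 1, 2 → 2 pivots.
dim(Col(A)) = number of pivot columns = 2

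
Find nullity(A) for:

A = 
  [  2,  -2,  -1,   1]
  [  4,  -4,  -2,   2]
nullity(A) = 3

Row reduce:
R2 → R2 - (2)·R1
REF = 
  [  2,  -2,  -1,   1]
  [  0,   0,   0,   0]
Pivot columns: 1 → 1 pivot.
rank(A) = 1, so nullity(A) = 4 - 1 = 3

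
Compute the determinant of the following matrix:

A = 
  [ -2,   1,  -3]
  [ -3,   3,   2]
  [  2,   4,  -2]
80

Cofactor expansion along row 1:
det(A) = (-2)·((3)(-2) - (2)(4)) - (1)·((-3)(-2) - (2)(2)) + (-3)·((-3)(4) - (3)(2))
  = (-2)(-14) - (1)(2) + (-3)(-18)
  = 80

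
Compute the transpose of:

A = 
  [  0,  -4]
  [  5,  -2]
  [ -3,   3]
Aᵀ = 
  [  0,   5,  -3]
  [ -4,  -2,   3]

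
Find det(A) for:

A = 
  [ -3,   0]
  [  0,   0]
0

For a 2×2 matrix, det = ad - bc = (-3)(0) - (0)(0) = 0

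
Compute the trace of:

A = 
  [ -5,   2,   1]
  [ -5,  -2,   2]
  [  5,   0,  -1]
-8

tr(A) = -5 + -2 + -1 = -8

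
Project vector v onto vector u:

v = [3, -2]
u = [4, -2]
proj_u(v) = [16/5, -8/5]

v·u = (3)(4) + (-2)(-2) = 16
u·u = (4)² + (-2)² = 20
proj_u(v) = (v·u / u·u) × u = (16/20) × u = (4/5) × u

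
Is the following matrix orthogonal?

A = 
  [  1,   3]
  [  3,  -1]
No

AᵀA = 
  [ 10,   0]
  [  0,  10]
≠ I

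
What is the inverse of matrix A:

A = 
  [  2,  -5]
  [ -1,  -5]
det(A) = (2)(-5) - (-5)(-1) = -15
For a 2×2 matrix, A⁻¹ = (1/det(A)) · [[d, -b], [-c, a]]
    = (-1/15) · [[-5, 5], [1, 2]]

A⁻¹ = 
  [  1/3,  -1/3]
  [-1/15, -2/15]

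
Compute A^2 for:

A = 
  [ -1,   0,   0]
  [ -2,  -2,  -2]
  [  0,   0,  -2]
A² = A·A:
A²[1,1] = (-1)(-1) + (0)(-2) + (0)(0) = 1
A²[1,2] = (-1)(0) + (0)(-2) + (0)(0) = 0
A²[1,3] = (-1)(0) + (0)(-2) + (0)(-2) = 0
A²[2,1] = (-2)(-1) + (-2)(-2) + (-2)(0) = 6
A²[2,2] = (-2)(0) + (-2)(-2) + (-2)(0) = 4
A²[2,3] = (-2)(0) + (-2)(-2) + (-2)(-2) = 8
A²[3,1] = (0)(-1) + (0)(-2) + (-2)(0) = 0
A²[3,2] = (0)(0) + (0)(-2) + (-2)(0) = 0
A²[3,3] = (0)(0) + (0)(-2) + (-2)(-2) = 4
A² = 
  [  1,   0,   0]
  [  6,   4,   8]
  [  0,   0,   4]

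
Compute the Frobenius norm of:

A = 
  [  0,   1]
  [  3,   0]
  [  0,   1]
||A||_F = 3.317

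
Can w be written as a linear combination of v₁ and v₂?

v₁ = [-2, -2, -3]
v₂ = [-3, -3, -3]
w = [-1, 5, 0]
No

Form the augmented matrix and row-reduce:
[v₁|v₂|w] = 
  [ -2,  -3,  -1]
  [ -2,  -3,   5]
  [ -3,  -3,   0]
R2 → R2 - (1)·R1
R3 → R3 - (3/2)·R1
Swap R2 ↔ R3
REF = 
  [ -2,  -3,  -1]
  [  0, 3/2, 3/2]
  [  0,   0,   6]

Row 3 reads [0 0 | 6], i.e. 0 = 6, so the system is inconsistent and w ∉ span{v₁, v₂}.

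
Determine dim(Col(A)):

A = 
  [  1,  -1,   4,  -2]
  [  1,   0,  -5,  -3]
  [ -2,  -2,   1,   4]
Row reduce:
R2 → R2 - (1)·R1
R3 → R3 + (2)·R1
R3 → R3 + (4)·R2
REF = 
  [  1,  -1,   4,  -2]
  [  0,   1,  -9,  -1]
  [  0,   0, -27,  -4]
Pivot columns: 1, 2, 3 → 3 pivots.
dim(Col(A)) = number of pivot columns = 3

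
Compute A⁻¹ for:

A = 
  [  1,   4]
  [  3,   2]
det(A) = (1)(2) - (4)(3) = -10
For a 2×2 matrix, A⁻¹ = (1/det(A)) · [[d, -b], [-c, a]]
    = (-1/10) · [[2, -4], [-3, 1]]

A⁻¹ = 
  [ -1/5,   2/5]
  [ 3/10, -1/10]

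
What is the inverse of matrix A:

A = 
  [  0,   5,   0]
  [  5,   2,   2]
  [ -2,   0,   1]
det(A) = (0)·((2)(1) - (2)(0)) - (5)·((5)(1) - (2)(-2)) + (0)·((5)(0) - (2)(-2))
  = (0)(2) - (5)(9) + (0)(4)
  = -45
det(A) = -45 ≠ 0, so A is invertible.

Cofactors Cᵢⱼ = (-1)ⁱ⁺ʲ·Mᵢⱼ:
C = 
  [  2,  -9,   4]
  [ -5,   0, -10]
  [ 10,   0, -25]

adj(A) = Cᵀ:
adj(A) = 
  [  2,  -5,  10]
  [ -9,   0,   0]
  [  4, -10, -25]

A⁻¹ = (-1/45) · adj(A):
A⁻¹ = 
  [-2/45,   1/9,  -2/9]
  [  1/5,     0,     0]
  [-4/45,   2/9,   5/9]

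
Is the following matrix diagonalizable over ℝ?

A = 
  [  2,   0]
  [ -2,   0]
Yes

tr(A) = 2, det(A) = 0
Characteristic polynomial: λ² - tr(A)λ + det(A) = λ² - 2λ
λ² - 2λ = λ(λ - 2)
Eigenvalues: 2, 0
λ=0: alg. mult. = 1, geom. mult. = 2 - rank(A - (0)I) = 2 - 1 = 1
λ=2: alg. mult. = 1, geom. mult. = 2 - rank(A - (2)I) = 2 - 1 = 1
Sum of geometric multiplicities equals n, so A has n independent eigenvectors.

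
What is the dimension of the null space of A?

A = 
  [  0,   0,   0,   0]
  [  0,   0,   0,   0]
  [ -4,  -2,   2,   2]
nullity(A) = 3

Row reduce:
Swap R1 ↔ R3
REF = 
  [ -4,  -2,   2,   2]
  [  0,   0,   0,   0]
  [  0,   0,   0,   0]
Pivot columns: 1 → 1 pivot.
rank(A) = 1, so nullity(A) = 4 - 1 = 3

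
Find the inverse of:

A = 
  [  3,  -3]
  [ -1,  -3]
det(A) = (3)(-3) - (-3)(-1) = -12
For a 2×2 matrix, A⁻¹ = (1/det(A)) · [[d, -b], [-c, a]]
    = (-1/12) · [[-3, 3], [1, 3]]

A⁻¹ = 
  [  1/4,  -1/4]
  [-1/12,  -1/4]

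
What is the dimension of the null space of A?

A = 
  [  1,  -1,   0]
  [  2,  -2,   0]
nullity(A) = 2

Row reduce:
R2 → R2 - (2)·R1
REF = 
  [  1,  -1,   0]
  [  0,   0,   0]
Pivot columns: 1 → 1 pivot.
rank(A) = 1, so nullity(A) = 3 - 1 = 2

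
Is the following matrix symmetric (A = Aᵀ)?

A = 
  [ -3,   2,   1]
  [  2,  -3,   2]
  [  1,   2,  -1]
Yes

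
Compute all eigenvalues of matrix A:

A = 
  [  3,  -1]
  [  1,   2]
tr(A) = 5, det(A) = 7
Characteristic polynomial: λ² - tr(A)λ + det(A) = λ² - 5λ + 7
λ² - 5λ + 7 = 0  ⇒  λ = (5 ± √((-5)² - 4·(7)))/2 = (5 ± √(-3))/2
  = (5 + i√3)/2,  (5 - i√3)/2

λ = (5 + i√3)/2, (5 - i√3)/2  (≈ 2.5 + 0.866i, 2.5 - 0.866i)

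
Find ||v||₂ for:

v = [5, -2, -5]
7.348

||v||₂ = √((5)² + (-2)² + (-5)²) = √54 = 7.348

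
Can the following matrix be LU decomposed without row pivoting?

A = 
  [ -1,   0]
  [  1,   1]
Yes.
A[1,1] = -1 ≠ 0, so Gaussian elimination proceeds without a row swap: multiplier ℓ₂₁ = (1)/(-1) = -1, and U[2,2] = 1 - (-1)(0) = 1.
L = 
  [  1,   0]
  [ -1,   1]
U = 
  [ -1,   0]
  [  0,   1]
Check row 2 of LU: [(-1)(-1), (-1)(0) + 1] = [1, 1] = row 2 of A ✓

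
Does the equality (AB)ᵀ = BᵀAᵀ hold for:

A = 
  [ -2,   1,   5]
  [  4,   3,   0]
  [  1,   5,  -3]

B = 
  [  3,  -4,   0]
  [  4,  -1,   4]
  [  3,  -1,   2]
Yes

(AB)ᵀ = 
  [ 13,  24,  14]
  [  2, -19,  -6]
  [ 14,  12,  14]

BᵀAᵀ = 
  [ 13,  24,  14]
  [  2, -19,  -6]
  [ 14,  12,  14]

Both sides are equal — this is the standard identity (AB)ᵀ = BᵀAᵀ, which holds for all A, B.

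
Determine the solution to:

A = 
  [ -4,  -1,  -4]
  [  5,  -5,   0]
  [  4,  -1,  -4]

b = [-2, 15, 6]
Row reduce the augmented matrix [A|b]:
R2 → R2 + (5/4)·R1
R3 → R3 + (1)·R1
R3 → R3 - (8/25)·R2
REF = 
  [   -4,    -1,    -4,    -2]
  [    0, -25/4,    -5,  25/2]
  [    0,     0, -32/5,     0]

Back-substitution:
x₃ = 0 / (-32/5) = 0
x₂ = (25/2 - (-5)(0)) / (-25/4) = -2
x₁ = (-2 - (-1)(-2) - (-4)(0)) / (-4) = 1

x = [1, -2, 0]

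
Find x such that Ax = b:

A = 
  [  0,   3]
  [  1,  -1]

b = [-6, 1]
x = [-1, -2]

Row reduce the augmented matrix [A|b]:
Swap R1 ↔ R2
REF = 
  [  1,  -1,   1]
  [  0,   3,  -6]

Back-substitution:
x₂ = (-6) / 3 = -2
x₁ = (1 - (-1)(-2)) / 1 = -1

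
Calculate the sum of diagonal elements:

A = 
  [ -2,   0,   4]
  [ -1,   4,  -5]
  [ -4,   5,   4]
6

tr(A) = -2 + 4 + 4 = 6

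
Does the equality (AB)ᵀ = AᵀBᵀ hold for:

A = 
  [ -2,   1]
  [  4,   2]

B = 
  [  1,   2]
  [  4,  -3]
No

(AB)ᵀ = 
  [  2,  12]
  [ -7,   2]

AᵀBᵀ = 
  [  6, -20]
  [  5,  -2]

The two matrices differ, so (AB)ᵀ ≠ AᵀBᵀ in general. The correct identity is (AB)ᵀ = BᵀAᵀ.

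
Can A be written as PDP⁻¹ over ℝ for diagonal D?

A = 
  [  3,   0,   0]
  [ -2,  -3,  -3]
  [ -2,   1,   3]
Yes

Characteristic polynomial: det(λI - A) = λ³ - 3λ² - 6λ + 18
Testing integer divisors of the constant term: p(3) = 0, so (λ - 3) is a factor:
p(λ) = (λ - 3)(λ² - 6)
λ² - 6 = 0  ⇒  λ = (0 ± √((0)² - 4·(-6)))/2 = (0 ± √(24))/2
  = √6,  -√6
Eigenvalues: 3, √6, -√6  (≈ 3, 2.449, -2.449)
The two irrational eigenvalues are distinct (simple), so each has alg. mult. = geom. mult. = 1.
λ=3: alg. mult. = 1, geom. mult. = 3 - rank(A - (3)I) = 3 - 2 = 1
Sum of geometric multiplicities equals n, so A has n independent eigenvectors.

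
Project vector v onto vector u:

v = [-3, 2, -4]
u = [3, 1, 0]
proj_u(v) = [-21/10, -7/10, 0]

v·u = (-3)(3) + (2)(1) + (-4)(0) = -7
u·u = (3)² + (1)² + (0)² = 10
proj_u(v) = (v·u / u·u) × u = (-7/10) × u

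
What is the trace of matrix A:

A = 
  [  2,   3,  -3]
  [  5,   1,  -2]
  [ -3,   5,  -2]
1

tr(A) = 2 + 1 + -2 = 1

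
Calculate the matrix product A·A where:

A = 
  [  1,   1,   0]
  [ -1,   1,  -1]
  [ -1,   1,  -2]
A² = A·A:
A²[1,1] = (1)(1) + (1)(-1) + (0)(-1) = 0
A²[1,2] = (1)(1) + (1)(1) + (0)(1) = 2
A²[1,3] = (1)(0) + (1)(-1) + (0)(-2) = -1
A²[2,1] = (-1)(1) + (1)(-1) + (-1)(-1) = -1
A²[2,2] = (-1)(1) + (1)(1) + (-1)(1) = -1
A²[2,3] = (-1)(0) + (1)(-1) + (-1)(-2) = 1
A²[3,1] = (-1)(1) + (1)(-1) + (-2)(-1) = 0
A²[3,2] = (-1)(1) + (1)(1) + (-2)(1) = -2
A²[3,3] = (-1)(0) + (1)(-1) + (-2)(-2) = 3
A² = 
  [  0,   2,  -1]
  [ -1,  -1,   1]
  [  0,  -2,   3]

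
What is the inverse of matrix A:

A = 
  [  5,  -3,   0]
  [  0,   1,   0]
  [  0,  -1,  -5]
det(A) = (5)·((1)(-5) - (0)(-1)) - (-3)·((0)(-5) - (0)(0)) + (0)·((0)(-1) - (1)(0))
  = (5)(-5) - (-3)(0) + (0)(0)
  = -25
det(A) = -25 ≠ 0, so A is invertible.

Cofactors Cᵢⱼ = (-1)ⁱ⁺ʲ·Mᵢⱼ:
C = 
  [ -5,   0,   0]
  [-15, -25,   5]
  [  0,   0,   5]

adj(A) = Cᵀ:
adj(A) = 
  [ -5, -15,   0]
  [  0, -25,   0]
  [  0,   5,   5]

A⁻¹ = (-1/25) · adj(A):
A⁻¹ = 
  [ 1/5,  3/5,    0]
  [   0,    1,    0]
  [   0, -1/5, -1/5]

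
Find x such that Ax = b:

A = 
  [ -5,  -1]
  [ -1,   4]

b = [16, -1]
Row reduce the augmented matrix [A|b]:
R2 → R2 - (1/5)·R1
REF = 
  [   -5,    -1,    16]
  [    0,  21/5, -21/5]

Back-substitution:
x₂ = (-21/5) / (21/5) = -1
x₁ = (16 - (-1)(-1)) / (-5) = -3

x = [-3, -1]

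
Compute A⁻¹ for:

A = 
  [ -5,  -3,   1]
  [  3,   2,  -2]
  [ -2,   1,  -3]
det(A) = (-5)·((2)(-3) - (-2)(1)) - (-3)·((3)(-3) - (-2)(-2)) + (1)·((3)(1) - (2)(-2))
  = (-5)(-4) - (-3)(-13) + (1)(7)
  = -12
det(A) = -12 ≠ 0, so A is invertible.

Cofactors Cᵢⱼ = (-1)ⁱ⁺ʲ·Mᵢⱼ:
C = 
  [ -4,  13,   7]
  [ -8,  17,  11]
  [  4,  -7,  -1]

adj(A) = Cᵀ:
adj(A) = 
  [ -4,  -8,   4]
  [ 13,  17,  -7]
  [  7,  11,  -1]

A⁻¹ = (-1/12) · adj(A):
A⁻¹ = 
  [   1/3,    2/3,   -1/3]
  [-13/12, -17/12,   7/12]
  [ -7/12, -11/12,   1/12]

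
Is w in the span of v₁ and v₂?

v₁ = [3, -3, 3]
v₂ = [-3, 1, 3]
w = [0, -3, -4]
No

Form the augmented matrix and row-reduce:
[v₁|v₂|w] = 
  [  3,  -3,   0]
  [ -3,   1,  -3]
  [  3,   3,  -4]
R2 → R2 + (1)·R1
R3 → R3 - (1)·R1
R3 → R3 + (3)·R2
REF = 
  [  3,  -3,   0]
  [  0,  -2,  -3]
  [  0,   0, -13]

Row 3 reads [0 0 | -13], i.e. 0 = -13, so the system is inconsistent and w ∉ span{v₁, v₂}.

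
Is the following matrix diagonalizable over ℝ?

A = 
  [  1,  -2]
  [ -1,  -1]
Yes

tr(A) = 0, det(A) = -3
Characteristic polynomial: λ² - tr(A)λ + det(A) = λ² - 3
λ² - 3 = 0  ⇒  λ = (0 ± √((0)² - 4·(-3)))/2 = (0 ± √(12))/2
  = √3,  -√3
Eigenvalues: √3, -√3  (≈ 1.732, -1.732)
The two irrational eigenvalues are distinct (simple), so each has alg. mult. = geom. mult. = 1.
Sum of geometric multiplicities equals n, so A has n independent eigenvectors.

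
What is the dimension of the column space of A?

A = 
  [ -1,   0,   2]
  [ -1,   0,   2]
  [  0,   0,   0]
dim(Col(A)) = 1

Row reduce:
R2 → R2 - (1)·R1
REF = 
  [ -1,   0,   2]
  [  0,   0,   0]
  [  0,   0,   0]
Pivot columns: 1 → 1 pivot.
dim(Col(A)) = number of pivot columns = 1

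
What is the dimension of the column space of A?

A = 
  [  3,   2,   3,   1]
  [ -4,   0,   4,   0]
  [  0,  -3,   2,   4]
Row reduce:
R2 → R2 + (4/3)·R1
R3 → R3 + (9/8)·R2
REF = 
  [   3,    2,    3,    1]
  [   0,  8/3,    8,  4/3]
  [   0,    0,   11, 11/2]
Pivot columns: 1, 2, 3 → 3 pivots.
dim(Col(A)) = number of pivot columns = 3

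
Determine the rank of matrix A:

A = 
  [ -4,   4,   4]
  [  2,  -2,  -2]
Row reduce:
R2 → R2 + (1/2)·R1
REF = 
  [ -4,   4,   4]
  [  0,   0,   0]
Pivot columns: 1 → 1 pivot.

rank(A) = 1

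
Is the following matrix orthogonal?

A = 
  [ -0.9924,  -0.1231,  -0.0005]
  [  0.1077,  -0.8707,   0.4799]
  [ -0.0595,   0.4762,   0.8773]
Yes

AᵀA = 
  [  1,   0.0001,   0]
  [  0.0001,   1,   0]
  [  0,   0,   1]
≈ I (equal to I up to the 4-dp rounding of the entries)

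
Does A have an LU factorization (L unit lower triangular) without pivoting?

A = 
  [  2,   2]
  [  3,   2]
Yes.
A[1,1] = 2 ≠ 0, so Gaussian elimination proceeds without a row swap: multiplier ℓ₂₁ = (3)/(2) = 3/2, and U[2,2] = 2 - (3/2)(2) = -1.
L = 
  [  1,   0]
  [3/2,   1]
U = 
  [  2,   2]
  [  0,  -1]
Check row 2 of LU: [(3/2)(2), (3/2)(2) + (-1)] = [3, 2] = row 2 of A ✓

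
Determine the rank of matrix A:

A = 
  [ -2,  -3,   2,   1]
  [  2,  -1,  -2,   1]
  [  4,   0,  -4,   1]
rank(A) = 2

Row reduce:
R2 → R2 + (1)·R1
R3 → R3 + (2)·R1
R3 → R3 - (3/2)·R2
REF = 
  [ -2,  -3,   2,   1]
  [  0,  -4,   0,   2]
  [  0,   0,   0,   0]
Pivot columns: 1, 2 → 2 pivots.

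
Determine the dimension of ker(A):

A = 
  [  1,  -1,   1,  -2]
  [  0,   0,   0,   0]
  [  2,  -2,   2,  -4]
nullity(A) = 3

Row reduce:
R3 → R3 - (2)·R1
REF = 
  [  1,  -1,   1,  -2]
  [  0,   0,   0,   0]
  [  0,   0,   0,   0]
Pivot columns: 1 → 1 pivot.
rank(A) = 1, so nullity(A) = 4 - 1 = 3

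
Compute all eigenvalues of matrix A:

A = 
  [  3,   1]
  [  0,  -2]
tr(A) = 1, det(A) = -6
Characteristic polynomial: λ² - tr(A)λ + det(A) = λ² - λ - 6
λ² - λ - 6 = (λ + 2)(λ - 3)

λ = 3, -2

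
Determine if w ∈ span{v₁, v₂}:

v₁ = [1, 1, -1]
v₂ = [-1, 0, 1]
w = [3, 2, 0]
No

Form the augmented matrix and row-reduce:
[v₁|v₂|w] = 
  [  1,  -1,   3]
  [  1,   0,   2]
  [ -1,   1,   0]
R2 → R2 - (1)·R1
R3 → R3 + (1)·R1
REF = 
  [  1,  -1,   3]
  [  0,   1,  -1]
  [  0,   0,   3]

Row 3 reads [0 0 | 3], i.e. 0 = 3, so the system is inconsistent and w ∉ span{v₁, v₂}.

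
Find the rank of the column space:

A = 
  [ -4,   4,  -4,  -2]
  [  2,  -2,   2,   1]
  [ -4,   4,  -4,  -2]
dim(Col(A)) = 1

Row reduce:
R2 → R2 + (1/2)·R1
R3 → R3 - (1)·R1
REF = 
  [ -4,   4,  -4,  -2]
  [  0,   0,   0,   0]
  [  0,   0,   0,   0]
Pivot columns: 1 → 1 pivot.
dim(Col(A)) = number of pivot columns = 1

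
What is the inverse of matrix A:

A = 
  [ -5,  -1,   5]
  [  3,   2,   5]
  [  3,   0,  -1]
det(A) = (-5)·((2)(-1) - (5)(0)) - (-1)·((3)(-1) - (5)(3)) + (5)·((3)(0) - (2)(3))
  = (-5)(-2) - (-1)(-18) + (5)(-6)
  = -38
det(A) = -38 ≠ 0, so A is invertible.

Cofactors Cᵢⱼ = (-1)ⁱ⁺ʲ·Mᵢⱼ:
C = 
  [ -2,  18,  -6]
  [ -1, -10,  -3]
  [-15,  40,  -7]

adj(A) = Cᵀ:
adj(A) = 
  [ -2,  -1, -15]
  [ 18, -10,  40]
  [ -6,  -3,  -7]

A⁻¹ = (-1/38) · adj(A):
A⁻¹ = 
  [  1/19,   1/38,  15/38]
  [ -9/19,   5/19, -20/19]
  [  3/19,   3/38,   7/38]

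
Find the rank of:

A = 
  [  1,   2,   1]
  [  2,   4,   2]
Row reduce:
R2 → R2 - (2)·R1
REF = 
  [  1,   2,   1]
  [  0,   0,   0]
Pivot columns: 1 → 1 pivot.

rank(A) = 1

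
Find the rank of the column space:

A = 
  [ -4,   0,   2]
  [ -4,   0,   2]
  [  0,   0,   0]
Row reduce:
R2 → R2 - (1)·R1
REF = 
  [ -4,   0,   2]
  [  0,   0,   0]
  [  0,   0,   0]
Pivot columns: 1 → 1 pivot.
dim(Col(A)) = number of pivot columns = 1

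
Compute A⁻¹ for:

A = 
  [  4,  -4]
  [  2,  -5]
det(A) = (4)(-5) - (-4)(2) = -12
For a 2×2 matrix, A⁻¹ = (1/det(A)) · [[d, -b], [-c, a]]
    = (-1/12) · [[-5, 4], [-2, 4]]

A⁻¹ = 
  [5/12, -1/3]
  [ 1/6, -1/3]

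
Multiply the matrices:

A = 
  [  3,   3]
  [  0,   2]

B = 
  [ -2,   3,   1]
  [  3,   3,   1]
A is 2×2 and B is 2×3, so AB is 2×3. Each entry is (row of A)·(column of B):
AB[1,1] = (3)(-2) + (3)(3) = 3
AB[1,2] = (3)(3) + (3)(3) = 18
AB[1,3] = (3)(1) + (3)(1) = 6
AB[2,1] = (0)(-2) + (2)(3) = 6
AB[2,2] = (0)(3) + (2)(3) = 6
AB[2,3] = (0)(1) + (2)(1) = 2

AB = 
  [  3,  18,   6]
  [  6,   6,   2]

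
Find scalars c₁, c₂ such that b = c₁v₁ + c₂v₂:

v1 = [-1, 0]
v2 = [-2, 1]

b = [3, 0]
c1 = -3, c2 = 0

b = -3·v1 + 0·v2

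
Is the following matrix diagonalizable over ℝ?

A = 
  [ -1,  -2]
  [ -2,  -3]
Yes

tr(A) = -4, det(A) = -1
Characteristic polynomial: λ² - tr(A)λ + det(A) = λ² + 4λ - 1
λ² + 4λ - 1 = 0  ⇒  λ = (-4 ± √((4)² - 4·(-1)))/2 = (-4 ± √(20))/2
  = -2 + √5,  -2 - √5
Eigenvalues: -2 + √5, -2 - √5  (≈ 0.2361, -4.236)
The two irrational eigenvalues are distinct (simple), so each has alg. mult. = geom. mult. = 1.
Sum of geometric multiplicities equals n, so A has n independent eigenvectors.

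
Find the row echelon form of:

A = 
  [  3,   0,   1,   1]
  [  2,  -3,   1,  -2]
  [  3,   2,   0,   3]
Row operations:
R2 → R2 - (2/3)·R1
R3 → R3 - (1)·R1
R3 → R3 + (2/3)·R2

Resulting echelon form:
REF = 
  [   3,    0,    1,    1]
  [   0,   -3,  1/3, -8/3]
  [   0,    0, -7/9,  2/9]

Rank = 3 (number of non-zero pivot rows).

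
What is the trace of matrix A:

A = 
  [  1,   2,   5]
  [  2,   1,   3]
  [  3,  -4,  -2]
0

tr(A) = 1 + 1 + -2 = 0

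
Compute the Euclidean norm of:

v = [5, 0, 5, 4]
8.124

||v||₂ = √((5)² + (0)² + (5)² + (4)²) = √66 = 8.124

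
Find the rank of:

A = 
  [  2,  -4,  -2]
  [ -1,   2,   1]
rank(A) = 1

Row reduce:
R2 → R2 + (1/2)·R1
REF = 
  [  2,  -4,  -2]
  [  0,   0,   0]
Pivot columns: 1 → 1 pivot.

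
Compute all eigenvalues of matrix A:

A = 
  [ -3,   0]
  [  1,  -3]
tr(A) = -6, det(A) = 9
Characteristic polynomial: λ² - tr(A)λ + det(A) = λ² + 6λ + 9
λ² + 6λ + 9 = (λ + 3)²

λ = -3, -3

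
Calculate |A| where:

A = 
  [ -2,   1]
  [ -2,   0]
For a 2×2 matrix, det = ad - bc = (-2)(0) - (1)(-2) = 2

det(A) = 2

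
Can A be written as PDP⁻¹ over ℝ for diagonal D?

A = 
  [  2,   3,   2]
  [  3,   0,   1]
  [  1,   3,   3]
Yes

Characteristic polynomial: det(λI - A) = λ³ - 5λ² - 8λ + 12
Testing integer divisors of the constant term: p(1) = 0, so (λ - 1) is a factor:
p(λ) = (λ - 1)(λ² - 4λ - 12)
λ² - 4λ - 12 = (λ + 2)(λ - 6)
Eigenvalues: 1, 6, -2
λ=-2: alg. mult. = 1, geom. mult. = 3 - rank(A - (-2)I) = 3 - 2 = 1
λ=1: alg. mult. = 1, geom. mult. = 3 - rank(A - (1)I) = 3 - 2 = 1
λ=6: alg. mult. = 1, geom. mult. = 3 - rank(A - (6)I) = 3 - 2 = 1
Sum of geometric multiplicities equals n, so A has n independent eigenvectors.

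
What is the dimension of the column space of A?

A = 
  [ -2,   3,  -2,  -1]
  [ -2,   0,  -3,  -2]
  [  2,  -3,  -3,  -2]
dim(Col(A)) = 3

Row reduce:
R2 → R2 - (1)·R1
R3 → R3 + (1)·R1
REF = 
  [ -2,   3,  -2,  -1]
  [  0,  -3,  -1,  -1]
  [  0,   0,  -5,  -3]
Pivot columns: 1, 2, 3 → 3 pivots.
dim(Col(A)) = number of pivot columns = 3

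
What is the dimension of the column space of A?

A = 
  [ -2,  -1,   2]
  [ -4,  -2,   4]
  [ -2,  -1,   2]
Row reduce:
R2 → R2 - (2)·R1
R3 → R3 - (1)·R1
REF = 
  [ -2,  -1,   2]
  [  0,   0,   0]
  [  0,   0,   0]
Pivot columns: 1 → 1 pivot.
dim(Col(A)) = number of pivot columns = 1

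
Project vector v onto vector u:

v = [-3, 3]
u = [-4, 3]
proj_u(v) = [-84/25, 63/25]

v·u = (-3)(-4) + (3)(3) = 21
u·u = (-4)² + (3)² = 25
proj_u(v) = (v·u / u·u) × u = (21/25) × u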